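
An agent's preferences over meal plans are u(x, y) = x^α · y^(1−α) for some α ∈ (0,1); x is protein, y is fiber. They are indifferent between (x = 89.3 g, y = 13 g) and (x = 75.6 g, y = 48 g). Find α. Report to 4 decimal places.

Indifference: 89.3^α · 13^(1−α) = 75.6^α · 48^(1−α).
(89.3/75.6)^α = (48/13)^(1−α); take logs: α·ln(89.3/75.6) = (1−α)·ln(48/13), i.e. α·0.1665452 = (1−α)·1.3062517.
With A = 0.1665452 and B = 1.3062517: α·A = (1−α)·B, so α = B/(A+B) = 1.3062517/1.4727969 ≈ 0.8869.

α ≈ 0.8869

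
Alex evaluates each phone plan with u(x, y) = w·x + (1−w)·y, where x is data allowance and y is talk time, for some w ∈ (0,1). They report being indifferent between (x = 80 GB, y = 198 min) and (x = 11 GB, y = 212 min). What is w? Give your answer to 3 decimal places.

Equating utilities: w·80 + (1−w)·198 = w·11 + (1−w)·212.
w·(80−11) = (1−w)·(212−198), i.e. w·69 = (1−w)·14.
So w/(1−w) = 14/69 = 0.2029, giving w = 14/(69+14) = 0.169.

w = 0.169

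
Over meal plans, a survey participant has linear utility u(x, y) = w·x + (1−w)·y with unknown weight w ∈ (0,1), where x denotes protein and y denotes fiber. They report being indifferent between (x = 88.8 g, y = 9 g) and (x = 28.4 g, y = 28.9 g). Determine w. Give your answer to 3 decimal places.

w = 0.248

u(88.8,9) = u(28.4,28.9) means w·88.8 + (1−w)·9 = w·28.4 + (1−w)·28.9.
Collecting terms: w·60.4 = (1−w)·19.9.
The marginal rate of substitution is 19.9/60.4, so w = 19.9/(60.4+19.9) = 0.248.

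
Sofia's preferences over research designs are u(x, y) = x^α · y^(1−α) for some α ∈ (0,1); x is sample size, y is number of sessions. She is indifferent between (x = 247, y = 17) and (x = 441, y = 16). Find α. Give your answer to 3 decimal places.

α ≈ 0.095

Indifference: 247^α · 17^(1−α) = 441^α · 16^(1−α).
Taking logs: α·ln 247 + (1−α)·ln 17 = α·ln 441 + (1−α)·ln 16, i.e. α·-0.579657 = (1−α)·-0.060625.
With A = -0.579657 and B = -0.060625: α·A = (1−α)·B, so α = B/(A+B) = -0.060625/-0.640282 ≈ 0.095.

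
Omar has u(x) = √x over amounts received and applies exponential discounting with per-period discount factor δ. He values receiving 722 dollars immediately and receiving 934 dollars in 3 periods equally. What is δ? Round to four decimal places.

The payoff in 3 periods is discounted by δ^3, so u(722) = δ^3·u(934) and δ^3 = u(722)/u(934).
With u(x) = √x: δ^3 = √722/√934 = √(722/934) = 0.87922.
So δ = 0.87922^(1/3) ≈ 0.9580.

δ ≈ 0.9580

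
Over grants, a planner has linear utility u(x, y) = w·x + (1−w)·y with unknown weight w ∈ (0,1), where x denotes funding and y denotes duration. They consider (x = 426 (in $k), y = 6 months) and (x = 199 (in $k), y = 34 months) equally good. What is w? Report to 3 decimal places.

w = 0.110

Equating utilities: w·426 + (1−w)·6 = w·199 + (1−w)·34.
w·(426−199) = (1−w)·(34−6), i.e. w·227 = (1−w)·28.
Hence w = 28/(227+28) = 28/255 = 0.110.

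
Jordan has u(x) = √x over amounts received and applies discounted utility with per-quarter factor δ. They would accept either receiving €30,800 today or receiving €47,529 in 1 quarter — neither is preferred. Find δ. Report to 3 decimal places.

Indifference means u(30800) = δ · u(47529), so δ = u(30800)/u(47529).
Since u(x) = √x, δ = √(30800/47529) = 0.80500.

δ ≈ 0.805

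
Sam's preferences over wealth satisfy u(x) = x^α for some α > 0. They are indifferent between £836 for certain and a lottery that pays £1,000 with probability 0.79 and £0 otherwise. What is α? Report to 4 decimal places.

α ≈ 1.3160

Since u(0) = 0, the lottery's EU is 0.79·1000^α.
Setting u(836) equal to that: 836^α = 0.79·1000^α ⇒ (836/1000)^α = 0.79.
Take logs: α = ln 0.79 / ln(836/1000) ≈ 1.315953.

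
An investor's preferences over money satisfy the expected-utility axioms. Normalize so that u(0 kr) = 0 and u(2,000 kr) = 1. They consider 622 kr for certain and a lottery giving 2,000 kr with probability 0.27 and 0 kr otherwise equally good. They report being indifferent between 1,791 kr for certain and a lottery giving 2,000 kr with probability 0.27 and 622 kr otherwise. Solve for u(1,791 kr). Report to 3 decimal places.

From the first indifference, u(622 kr) = 0.27·u(2,000 kr) + 0.73·u(0 kr) = 0.27·1 + 0.73·0 = 0.27.
Then u(1,791 kr) = 0.27·u(2,000 kr) + 0.73·u(622 kr) = 0.27·1.00 + 0.73·0.27 = 0.4671.

0.467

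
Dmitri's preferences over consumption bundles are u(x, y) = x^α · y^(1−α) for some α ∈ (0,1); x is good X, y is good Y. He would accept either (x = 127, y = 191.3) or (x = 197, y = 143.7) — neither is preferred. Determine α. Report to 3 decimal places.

Set the two utilities equal: 127^α·191.3^(1−α) = 197^α·143.7^(1−α).
(127/197)^α = (143.7/191.3)^(1−α); take logs: α·ln(127/197) = (1−α)·ln(143.7/191.3), i.e. α·-0.439017 = (1−α)·-0.286115.
Thus α·(-0.725132) = -0.286115, so α = -0.286115/-0.725132 ≈ 0.395.

α ≈ 0.395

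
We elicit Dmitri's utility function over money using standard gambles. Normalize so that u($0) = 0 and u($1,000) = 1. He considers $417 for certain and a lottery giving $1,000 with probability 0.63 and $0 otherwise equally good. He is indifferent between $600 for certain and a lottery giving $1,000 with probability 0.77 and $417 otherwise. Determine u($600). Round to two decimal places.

First, u($417) = 0.63·u($1,000) + 0.37·u($0) = 0.63.
Chaining: u($600) = 0.77·1.00 + 0.23·0.63 = 0.9149.

0.91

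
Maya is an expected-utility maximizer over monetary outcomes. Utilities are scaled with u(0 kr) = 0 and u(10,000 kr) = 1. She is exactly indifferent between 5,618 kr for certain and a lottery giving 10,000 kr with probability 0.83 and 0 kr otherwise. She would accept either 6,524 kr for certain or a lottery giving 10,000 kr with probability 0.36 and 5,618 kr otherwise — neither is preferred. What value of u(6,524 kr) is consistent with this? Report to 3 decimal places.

The first gamble pins u(5,618 kr): it must equal 0.83·1 + 0.17·0 = 0.83.
Chaining: u(6,524 kr) = 0.36·1.00 + 0.64·0.83 = 0.8912.

0.891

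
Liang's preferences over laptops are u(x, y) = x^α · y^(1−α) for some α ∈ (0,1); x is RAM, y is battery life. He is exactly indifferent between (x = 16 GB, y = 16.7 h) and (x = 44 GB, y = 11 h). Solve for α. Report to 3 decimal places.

α ≈ 0.292

Set the two utilities equal: 16^α·16.7^(1−α) = 44^α·11^(1−α).
Rearrange to (16/44)^α = (11/16.7)^(1−α) and take logs: α·-1.011601 = (1−α)·-0.417513.
With A = -1.011601 and B = -0.417513: α·A = (1−α)·B, so α = B/(A+B) = -0.417513/-1.429114 ≈ 0.292.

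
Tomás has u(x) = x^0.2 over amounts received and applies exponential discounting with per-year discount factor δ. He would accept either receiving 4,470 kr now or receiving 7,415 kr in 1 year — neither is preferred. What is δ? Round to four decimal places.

δ ≈ 0.9037

Equating discounted utilities: u(4470) = δ·u(7415) ⇒ δ = u(4470)/u(7415).
With u(x) = x^0.2: δ = 4470^0.2/7415^0.2 = (4470/7415)^0.2 = 0.90373.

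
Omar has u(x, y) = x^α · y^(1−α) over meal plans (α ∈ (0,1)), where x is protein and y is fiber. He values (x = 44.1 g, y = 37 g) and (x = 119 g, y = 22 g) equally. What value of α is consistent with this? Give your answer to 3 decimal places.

The Cobb–Douglas utilities coincide, so 44.1^α·37^(1−α) = 119^α·22^(1−α).
(44.1/119)^α = (22/37)^(1−α); take logs: α·ln(44.1/119) = (1−α)·ln(22/37), i.e. α·-0.992664 = (1−α)·-0.519875.
Thus α·(-1.512539) = -0.519875, so α = -0.519875/-1.512539 ≈ 0.344.

α ≈ 0.344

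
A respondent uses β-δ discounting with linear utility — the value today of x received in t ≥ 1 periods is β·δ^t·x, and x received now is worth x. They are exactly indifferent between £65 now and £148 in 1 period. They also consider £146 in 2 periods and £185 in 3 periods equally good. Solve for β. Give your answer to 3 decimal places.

β ≈ 0.557

From the later pair, β·δ^2·146 = β·δ^3·185; dividing through, δ = 146/185 = 0.78919.
Substituting δ into 65 = β·δ·148: β = 65/(116.800) ≈ 0.557.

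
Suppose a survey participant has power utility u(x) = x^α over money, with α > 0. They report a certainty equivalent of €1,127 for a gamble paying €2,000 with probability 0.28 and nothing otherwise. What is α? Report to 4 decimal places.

The lottery's expected utility is 0.28·u(2000) + 0.72·u(0) = 0.28·2000^α (since u(0) = 0 for α > 0).
Equating: 1127^α = 0.28·2000^α, i.e. 0.5635^α = 0.28.
α = ln(0.28) / ln(1127/2000) = -1.2729657/-0.5735879 ≈ 2.2193.

α ≈ 2.2193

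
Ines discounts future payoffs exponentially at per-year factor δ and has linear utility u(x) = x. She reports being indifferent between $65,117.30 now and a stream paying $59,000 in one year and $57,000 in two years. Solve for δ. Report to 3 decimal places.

δ ≈ 0.670

Equating present values: 65117.30 = 59000δ + 57000δ².
So 57000δ² + 59000δ − 65117.30 = 0.
The positive root is δ = [−59000 + √(59000² + 4·57000·65117.30)] / (2·57000) = (−59000 + 135380.000)/114000 ≈ 0.670.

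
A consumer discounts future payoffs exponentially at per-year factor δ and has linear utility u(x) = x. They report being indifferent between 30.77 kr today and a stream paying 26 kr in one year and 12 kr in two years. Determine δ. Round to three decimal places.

The stream is worth 26δ + 12δ² today, so 26δ + 12δ² = 30.77.
So 12δ² + 26δ − 30.77 = 0.
The positive root is δ = [−26 + √(26² + 4·12·30.77)] / (2·12) = (−26 + 46.400)/24 ≈ 0.850.

δ ≈ 0.850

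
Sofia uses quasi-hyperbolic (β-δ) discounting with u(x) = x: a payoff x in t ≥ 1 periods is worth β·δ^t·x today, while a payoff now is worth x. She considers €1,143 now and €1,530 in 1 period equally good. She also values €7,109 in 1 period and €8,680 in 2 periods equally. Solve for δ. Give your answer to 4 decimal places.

From the later pair, β·δ^1·7109 = β·δ^2·8680; dividing through, δ = 7109/8680 = 0.81901.

δ ≈ 0.8190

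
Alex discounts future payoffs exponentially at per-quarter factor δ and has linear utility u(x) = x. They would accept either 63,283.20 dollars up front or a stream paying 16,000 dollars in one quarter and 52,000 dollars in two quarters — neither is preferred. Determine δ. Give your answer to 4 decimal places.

δ ≈ 0.9600

Present value of the stream is 16000·δ + 52000·δ². Indifference gives 16000δ + 52000δ² = 63283.20.
That is, 52000δ² + 16000δ − 63283.20 = 0, a quadratic in δ.
δ = (−16000 + √(16000² + 4·52000·63283.20)) / (2·52000) = (−16000 + √13418905600.00) / 104000 ≈ 0.9600.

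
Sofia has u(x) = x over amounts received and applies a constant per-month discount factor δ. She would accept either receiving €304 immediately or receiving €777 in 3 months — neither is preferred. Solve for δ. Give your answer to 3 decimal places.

δ ≈ 0.731

Indifference means u(304) = δ^3 · u(777), so δ^3 = u(304)/u(777).
With u(x) = x: δ^3 = 304/777 = 0.39125.
Hence δ = (0.39125)^(1/3) = 0.73139.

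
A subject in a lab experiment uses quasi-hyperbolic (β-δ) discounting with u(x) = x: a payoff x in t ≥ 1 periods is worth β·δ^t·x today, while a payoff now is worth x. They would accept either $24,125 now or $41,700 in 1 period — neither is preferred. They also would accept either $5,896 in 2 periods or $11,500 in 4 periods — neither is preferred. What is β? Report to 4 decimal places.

β ≈ 0.8080

Both payoffs in the second observation are in the future, so β drops out: δ^2·5896 = δ^4·11500 ⇒ δ^2 = 5896/11500 = 0.51270, so δ = 0.71603.
The first indifference: 24125 = β·δ·41700, so β = 24125/(δ·41700) = 24125/(0.71603·41700) ≈ 0.8080.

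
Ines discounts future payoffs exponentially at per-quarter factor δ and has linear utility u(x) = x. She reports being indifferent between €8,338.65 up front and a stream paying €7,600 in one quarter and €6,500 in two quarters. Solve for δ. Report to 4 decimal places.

δ ≈ 0.6900

Present value of the stream is 7600·δ + 6500·δ². Indifference gives 7600δ + 6500δ² = 8338.65.
Rearranged: 6500δ² + 7600δ − 8338.65 = 0.
The positive root is δ = [−7600 + √(7600² + 4·6500·8338.65)] / (2·6500) = (−7600 + 16570.000)/13000 ≈ 0.6900.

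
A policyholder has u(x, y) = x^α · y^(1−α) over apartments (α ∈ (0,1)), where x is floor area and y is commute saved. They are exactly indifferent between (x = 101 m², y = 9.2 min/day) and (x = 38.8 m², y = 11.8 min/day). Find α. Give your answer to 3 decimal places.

The Cobb–Douglas utilities coincide, so 101^α·9.2^(1−α) = 38.8^α·11.8^(1−α).
Rearrange to (101/38.8)^α = (11.8/9.2)^(1−α) and take logs: α·0.956700 = (1−α)·0.248896.
With A = 0.956700 and B = 0.248896: α·A = (1−α)·B, so α = B/(A+B) = 0.248896/1.205596 ≈ 0.206.

α ≈ 0.206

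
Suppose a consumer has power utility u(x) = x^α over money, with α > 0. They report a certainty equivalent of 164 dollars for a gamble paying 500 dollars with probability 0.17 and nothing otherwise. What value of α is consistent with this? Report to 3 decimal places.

α ≈ 1.590

The lottery's expected utility is 0.17·u(500) + 0.83·u(0) = 0.17·500^α (since u(0) = 0 for α > 0).
Indifference: 164^α = 0.17·500^α, so (164/500)^α = 0.17.
α = ln(0.17) / ln(164/500) = -1.771957/-1.114742 ≈ 1.590.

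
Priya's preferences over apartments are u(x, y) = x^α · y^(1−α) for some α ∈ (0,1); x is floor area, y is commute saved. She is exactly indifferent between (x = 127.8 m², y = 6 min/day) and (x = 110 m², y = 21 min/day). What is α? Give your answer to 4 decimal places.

α ≈ 0.8931

Set the two utilities equal: 127.8^α·6^(1−α) = 110^α·21^(1−α).
Rearrange to (127.8/110)^α = (21/6)^(1−α) and take logs: α·0.1499862 = (1−α)·1.2527630.
With A = 0.1499862 and B = 1.2527630: α·A = (1−α)·B, so α = B/(A+B) = 1.2527630/1.4027492 ≈ 0.8931.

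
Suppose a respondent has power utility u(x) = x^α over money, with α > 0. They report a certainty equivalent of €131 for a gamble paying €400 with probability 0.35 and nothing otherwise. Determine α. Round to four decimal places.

α ≈ 0.9405

The lottery's expected utility is 0.35·u(400) + 0.65·u(0) = 0.35·400^α (since u(0) = 0 for α > 0).
Equating: 131^α = 0.35·400^α, i.e. 0.3275^α = 0.35.
Taking logs: α·ln(131/400) = ln(0.35), so α = -1.0498221 / -1.1162672 ≈ 0.9405.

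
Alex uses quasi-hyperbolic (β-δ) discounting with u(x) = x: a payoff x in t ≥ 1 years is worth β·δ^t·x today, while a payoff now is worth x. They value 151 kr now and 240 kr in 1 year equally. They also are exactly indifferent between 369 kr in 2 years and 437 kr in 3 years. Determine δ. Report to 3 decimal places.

δ ≈ 0.844

The second indifference involves only future payoffs, so β cancels: β·δ^2·369 = β·δ^3·437, giving δ = 369/437 = 0.84439.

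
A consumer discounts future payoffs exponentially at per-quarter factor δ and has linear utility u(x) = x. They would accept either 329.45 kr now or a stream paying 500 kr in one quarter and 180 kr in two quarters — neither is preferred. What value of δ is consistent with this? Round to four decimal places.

δ ≈ 0.5500

Equating present values: 329.45 = 500δ + 180δ².
That is, 180δ² + 500δ − 329.45 = 0, a quadratic in δ.
The positive root is δ = [−500 + √(500² + 4·180·329.45)] / (2·180) = (−500 + 698.000)/360 ≈ 0.5500.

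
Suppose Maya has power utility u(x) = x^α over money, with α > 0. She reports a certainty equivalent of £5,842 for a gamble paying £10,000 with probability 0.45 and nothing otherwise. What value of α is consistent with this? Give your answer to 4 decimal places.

α ≈ 1.4856

The lottery's expected utility is 0.45·u(10000) + 0.55·u(0) = 0.45·10000^α (since u(0) = 0 for α > 0).
Indifference: 5842^α = 0.45·10000^α, so (5842/10000)^α = 0.45.
Taking logs: α·ln(5842/10000) = ln(0.45), so α = -0.7985077 / -0.5375119 ≈ 1.4856.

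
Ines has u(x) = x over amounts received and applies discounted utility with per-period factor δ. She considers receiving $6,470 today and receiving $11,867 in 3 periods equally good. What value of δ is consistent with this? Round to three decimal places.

δ ≈ 0.817

The payoff in 3 periods is discounted by δ^3, so u(6470) = δ^3·u(11867) and δ^3 = u(6470)/u(11867).
With u(x) = x: δ^3 = 6470/11867 = 0.54521.
So δ = 0.54521^(1/3) ≈ 0.817.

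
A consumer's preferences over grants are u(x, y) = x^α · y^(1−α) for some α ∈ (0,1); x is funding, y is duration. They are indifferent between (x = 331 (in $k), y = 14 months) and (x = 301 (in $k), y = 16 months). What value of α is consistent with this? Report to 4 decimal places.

α ≈ 0.5843

Set the two utilities equal: 331^α·14^(1−α) = 301^α·16^(1−α).
Rearrange to (331/301)^α = (16/14)^(1−α) and take logs: α·0.0950081 = (1−α)·0.1335314.
So α/(1−α) = (0.1335314)/(0.0950081) = 1.4054738, and α = 1.4054738/2.4054738 ≈ 0.5843.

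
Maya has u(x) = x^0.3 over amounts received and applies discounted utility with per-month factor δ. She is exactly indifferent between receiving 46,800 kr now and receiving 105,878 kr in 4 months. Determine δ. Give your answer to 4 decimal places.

δ ≈ 0.9406

Equating discounted utilities: u(46800) = δ^4·u(105878) ⇒ δ^4 = u(46800)/u(105878).
Since u(x) = x^0.3, δ^4 = (46800/105878)^0.3 = 0.44202^0.3 = 0.78277.
Taking the 4th root: δ = 0.78277^(1/4) ≈ 0.9406.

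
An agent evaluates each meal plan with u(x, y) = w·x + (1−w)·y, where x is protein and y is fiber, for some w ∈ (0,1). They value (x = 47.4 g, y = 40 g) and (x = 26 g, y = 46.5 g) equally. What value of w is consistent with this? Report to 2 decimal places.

w = 0.23

u(47.4,40) = u(26,46.5) means w·47.4 + (1−w)·40 = w·26 + (1−w)·46.5.
w·(47.4−26) = (1−w)·(46.5−40), i.e. w·21.4 = (1−w)·6.5.
The marginal rate of substitution is 6.5/21.4, so w = 6.5/(21.4+6.5) = 0.23.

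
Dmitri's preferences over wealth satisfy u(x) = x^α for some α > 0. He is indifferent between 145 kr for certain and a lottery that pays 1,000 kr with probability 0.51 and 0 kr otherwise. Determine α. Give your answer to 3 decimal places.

α ≈ 0.349

Since u(0) = 0, the lottery's EU is 0.51·1000^α.
Setting u(145) equal to that: 145^α = 0.51·1000^α ⇒ (145/1000)^α = 0.51.
Take logs: α = ln 0.51 / ln(145/1000) ≈ 0.34870.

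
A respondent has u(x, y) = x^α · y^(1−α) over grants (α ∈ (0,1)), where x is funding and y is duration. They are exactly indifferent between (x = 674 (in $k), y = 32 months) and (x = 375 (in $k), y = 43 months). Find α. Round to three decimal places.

α ≈ 0.335

Indifference: 674^α · 32^(1−α) = 375^α · 43^(1−α).
Rearrange to (674/375)^α = (43/32)^(1−α) and take logs: α·0.586304 = (1−α)·0.295464.
Thus α·(0.881768) = 0.295464, so α = 0.295464/0.881768 ≈ 0.335.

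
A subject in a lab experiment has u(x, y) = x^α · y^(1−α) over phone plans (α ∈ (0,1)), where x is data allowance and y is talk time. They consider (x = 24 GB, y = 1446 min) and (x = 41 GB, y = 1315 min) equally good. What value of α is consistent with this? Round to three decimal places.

Set the two utilities equal: 24^α·1446^(1−α) = 41^α·1315^(1−α).
Taking logs: α·ln 24 + (1−α)·ln 1446 = α·ln 41 + (1−α)·ln 1315, i.e. α·-0.535518 = (1−α)·-0.094964.
With A = -0.535518 and B = -0.094964: α·A = (1−α)·B, so α = B/(A+B) = -0.094964/-0.630482 ≈ 0.151.

α ≈ 0.151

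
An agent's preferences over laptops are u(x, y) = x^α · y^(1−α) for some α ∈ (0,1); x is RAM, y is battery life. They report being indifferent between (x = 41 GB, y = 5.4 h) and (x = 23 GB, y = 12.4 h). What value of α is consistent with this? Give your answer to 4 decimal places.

α ≈ 0.5898

The Cobb–Douglas utilities coincide, so 41^α·5.4^(1−α) = 23^α·12.4^(1−α).
(41/23)^α = (12.4/5.4)^(1−α); take logs: α·ln(41/23) = (1−α)·ln(12.4/5.4), i.e. α·0.5780779 = (1−α)·0.8312975.
With A = 0.5780779 and B = 0.8312975: α·A = (1−α)·B, so α = B/(A+B) = 0.8312975/1.4093754 ≈ 0.5898.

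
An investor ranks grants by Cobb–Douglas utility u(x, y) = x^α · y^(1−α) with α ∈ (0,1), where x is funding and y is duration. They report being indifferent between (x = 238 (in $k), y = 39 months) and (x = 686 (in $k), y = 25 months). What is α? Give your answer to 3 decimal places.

The Cobb–Douglas utilities coincide, so 238^α·39^(1−α) = 686^α·25^(1−α).
Taking logs: α·ln 238 + (1−α)·ln 39 = α·ln 686 + (1−α)·ln 25, i.e. α·-1.058607 = (1−α)·-0.444686.
So α/(1−α) = (-0.444686)/(-1.058607) = 0.420067, and α = 0.420067/1.420067 ≈ 0.296.

α ≈ 0.296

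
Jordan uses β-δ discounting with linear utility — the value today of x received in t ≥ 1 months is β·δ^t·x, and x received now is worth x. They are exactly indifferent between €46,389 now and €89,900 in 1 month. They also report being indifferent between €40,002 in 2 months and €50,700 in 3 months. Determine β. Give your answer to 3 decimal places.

The second indifference involves only future payoffs, so β cancels: β·δ^2·40002 = β·δ^3·50700, giving δ = 40002/50700 = 0.78899.
Substituting δ into 46389 = β·δ·89900: β = 46389/(70930.568) ≈ 0.654.

β ≈ 0.654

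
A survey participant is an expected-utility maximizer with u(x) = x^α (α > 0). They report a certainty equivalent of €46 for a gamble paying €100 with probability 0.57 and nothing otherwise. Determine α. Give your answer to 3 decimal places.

α ≈ 0.724

The lottery's expected utility is 0.57·u(100) + 0.43·u(0) = 0.57·100^α (since u(0) = 0 for α > 0).
Equating: 46^α = 0.57·100^α, i.e. 0.4600^α = 0.57.
Take logs: α = ln 0.57 / ln(46/100) ≈ 0.72389.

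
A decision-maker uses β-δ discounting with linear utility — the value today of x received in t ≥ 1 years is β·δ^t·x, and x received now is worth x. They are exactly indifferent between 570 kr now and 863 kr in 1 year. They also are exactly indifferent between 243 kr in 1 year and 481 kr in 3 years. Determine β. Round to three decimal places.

The second indifference involves only future payoffs, so β cancels: β·δ^1·243 = β·δ^3·481, giving δ^2 = 243/481 = 0.50520, so δ = 0.71077.
The first indifference: 570 = β·δ·863, so β = 570/(δ·863) = 570/(0.71077·863) ≈ 0.929.

β ≈ 0.929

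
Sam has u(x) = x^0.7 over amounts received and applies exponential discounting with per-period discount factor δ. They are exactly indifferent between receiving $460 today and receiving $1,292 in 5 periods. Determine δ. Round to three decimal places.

δ ≈ 0.865

The payoff in 5 periods is discounted by δ^5, so u(460) = δ^5·u(1292) and δ^5 = u(460)/u(1292).
With u(x) = x^0.7: δ^5 = 460^0.7/1292^0.7 = (460/1292)^0.7 = 0.48534.
Taking the 5th root: δ = 0.48534^(1/5) ≈ 0.865.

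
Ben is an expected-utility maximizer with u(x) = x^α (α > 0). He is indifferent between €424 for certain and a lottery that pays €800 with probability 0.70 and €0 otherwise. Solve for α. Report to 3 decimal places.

α ≈ 0.562

Since u(0) = 0, the lottery's EU is 0.70·800^α.
Equating: 424^α = 0.70·800^α, i.e. 0.5300^α = 0.70.
Take logs: α = ln 0.70 / ln(424/800) ≈ 0.56180.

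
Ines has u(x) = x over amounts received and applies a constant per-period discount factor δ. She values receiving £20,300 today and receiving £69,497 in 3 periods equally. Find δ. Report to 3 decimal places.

The payoff in 3 periods is discounted by δ^3, so u(20300) = δ^3·u(69497) and δ^3 = u(20300)/u(69497).
With u(x) = x: δ^3 = 20300/69497 = 0.29210.
Hence δ = (0.29210)^(1/3) = 0.66350.

δ ≈ 0.664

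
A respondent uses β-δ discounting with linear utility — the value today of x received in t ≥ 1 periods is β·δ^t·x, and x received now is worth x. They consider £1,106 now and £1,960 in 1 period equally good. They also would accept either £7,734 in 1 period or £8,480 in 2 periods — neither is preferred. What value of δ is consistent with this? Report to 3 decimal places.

Both payoffs in the second observation are in the future, so β drops out: δ^1·7734 = δ^2·8480 ⇒ δ = 7734/8480 = 0.91203.

δ ≈ 0.912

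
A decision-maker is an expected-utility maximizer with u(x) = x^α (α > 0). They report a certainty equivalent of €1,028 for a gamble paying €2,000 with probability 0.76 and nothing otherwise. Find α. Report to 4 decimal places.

EU(lottery) = 0.76·2000^α + 0.24·0 = 0.76·2000^α.
Equating: 1028^α = 0.76·2000^α, i.e. 0.5140^α = 0.76.
Take logs: α = ln 0.76 / ln(1028/2000) ≈ 0.412357.

α ≈ 0.4124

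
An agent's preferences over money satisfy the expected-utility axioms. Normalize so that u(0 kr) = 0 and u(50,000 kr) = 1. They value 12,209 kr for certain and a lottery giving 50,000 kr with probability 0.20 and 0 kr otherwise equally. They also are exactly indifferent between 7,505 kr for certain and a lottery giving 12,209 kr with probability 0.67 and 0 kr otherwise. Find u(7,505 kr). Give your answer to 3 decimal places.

0.134

First, u(12,209 kr) = 0.20·u(50,000 kr) + 0.80·u(0 kr) = 0.20.
Then u(7,505 kr) = 0.67·u(12,209 kr) + 0.33·u(0 kr) = 0.67·0.20 + 0.33·0.00 = 0.1340.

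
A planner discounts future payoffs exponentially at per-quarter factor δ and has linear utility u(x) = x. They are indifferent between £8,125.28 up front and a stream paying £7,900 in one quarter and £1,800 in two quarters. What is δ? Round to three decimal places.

δ ≈ 0.860

Equating present values: 8125.28 = 7900δ + 1800δ².
That is, 1800δ² + 7900δ − 8125.28 = 0, a quadratic in δ.
δ = (−7900 + √(7900² + 4·1800·8125.28)) / (2·1800) = (−7900 + √120912016.00) / 3600 ≈ 0.860.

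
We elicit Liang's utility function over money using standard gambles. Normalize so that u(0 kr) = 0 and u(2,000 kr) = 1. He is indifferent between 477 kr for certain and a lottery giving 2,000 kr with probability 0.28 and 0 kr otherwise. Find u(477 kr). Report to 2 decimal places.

u(477 kr) equals the lottery's expected utility: 0.28·1 + 0.72·0 = 0.28.

0.28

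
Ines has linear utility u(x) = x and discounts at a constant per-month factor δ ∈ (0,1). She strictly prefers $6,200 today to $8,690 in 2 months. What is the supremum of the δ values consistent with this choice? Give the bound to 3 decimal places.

δ < 0.845

Comparing present values: 6200 > δ^2·8690.
Hence δ^2 < 6200/8690 = 0.71346, and x ↦ x^(1/2) is increasing on (0,∞).
δ < 0.71346^(1/2) = 0.845.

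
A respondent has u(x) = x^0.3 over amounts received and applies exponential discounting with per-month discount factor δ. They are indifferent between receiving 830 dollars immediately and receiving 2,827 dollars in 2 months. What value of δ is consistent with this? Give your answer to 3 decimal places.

δ ≈ 0.832

The payoff in 2 months is discounted by δ^2, so u(830) = δ^2·u(2827) and δ^2 = u(830)/u(2827).
With u(x) = x^0.3: δ^2 = 830^0.3/2827^0.3 = (830/2827)^0.3 = 0.69235.
Hence δ = (0.69235)^(1/2) = 0.83208.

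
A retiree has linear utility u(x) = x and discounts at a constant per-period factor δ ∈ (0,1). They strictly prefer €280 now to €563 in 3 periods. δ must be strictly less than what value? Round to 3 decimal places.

δ < 0.792

Comparing present values: 280 > δ^3·563.
Dividing by 563: δ^3 < 0.49734. Both sides are positive, so the cube root keeps the direction.
δ < 0.49734^(1/3) = 0.792.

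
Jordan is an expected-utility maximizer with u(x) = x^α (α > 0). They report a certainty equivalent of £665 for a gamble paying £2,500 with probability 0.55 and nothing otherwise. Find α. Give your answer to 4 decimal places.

Since u(0) = 0, the lottery's EU is 0.55·2500^α.
Equating: 665^α = 0.55·2500^α, i.e. 0.2660^α = 0.55.
Take logs: α = ln 0.55 / ln(665/2500) ≈ 0.451450.

α ≈ 0.4515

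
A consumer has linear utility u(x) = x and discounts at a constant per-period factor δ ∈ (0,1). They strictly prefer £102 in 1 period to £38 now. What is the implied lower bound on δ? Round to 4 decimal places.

δ > 0.3725

The preference means 38 < δ·102.
So δ > 38/102 = 0.37255.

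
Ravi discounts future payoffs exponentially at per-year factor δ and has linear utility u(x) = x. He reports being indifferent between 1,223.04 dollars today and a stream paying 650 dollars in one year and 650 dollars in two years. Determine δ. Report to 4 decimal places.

The stream is worth 650δ + 650δ² today, so 650δ + 650δ² = 1223.04.
That is, 650δ² + 650δ − 1223.04 = 0, a quadratic in δ.
The positive root is δ = [−650 + √(650² + 4·650·1223.04)] / (2·650) = (−650 + 1898.000)/1300 ≈ 0.9600.

δ ≈ 0.9600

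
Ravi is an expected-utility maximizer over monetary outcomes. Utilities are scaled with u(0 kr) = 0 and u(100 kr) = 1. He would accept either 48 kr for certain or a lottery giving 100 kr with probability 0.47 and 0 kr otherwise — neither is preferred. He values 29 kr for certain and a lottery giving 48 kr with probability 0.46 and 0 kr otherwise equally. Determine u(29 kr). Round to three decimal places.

0.216

From the first indifference, u(48 kr) = 0.47·u(100 kr) + 0.53·u(0 kr) = 0.47·1 + 0.53·0 = 0.47.
Then u(29 kr) = 0.46·u(48 kr) + 0.54·u(0 kr) = 0.46·0.47 + 0.54·0.00 = 0.2162.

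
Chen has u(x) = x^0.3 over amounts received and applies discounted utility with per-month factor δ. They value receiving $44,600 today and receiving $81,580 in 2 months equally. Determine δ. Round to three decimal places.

δ ≈ 0.913

Equating discounted utilities: u(44600) = δ^2·u(81580) ⇒ δ^2 = u(44600)/u(81580).
With u(x) = x^0.3: δ^2 = 44600^0.3/81580^0.3 = (44600/81580)^0.3 = 0.83431.
Taking the square root: δ = 0.83431^(1/2) ≈ 0.913.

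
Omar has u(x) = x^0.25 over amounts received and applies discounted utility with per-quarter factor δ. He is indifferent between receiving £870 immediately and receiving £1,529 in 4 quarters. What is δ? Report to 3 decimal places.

Equating discounted utilities: u(870) = δ^4·u(1529) ⇒ δ^4 = u(870)/u(1529).
With u(x) = x^0.25: δ^4 = 870^0.25/1529^0.25 = (870/1529)^0.25 = 0.86852.
Hence δ = (0.86852)^(1/4) = 0.96537.

δ ≈ 0.965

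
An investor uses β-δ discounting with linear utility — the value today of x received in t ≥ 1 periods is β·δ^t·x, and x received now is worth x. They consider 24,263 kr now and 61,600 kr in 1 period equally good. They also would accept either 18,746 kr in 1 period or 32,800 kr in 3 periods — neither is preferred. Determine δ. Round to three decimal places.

The second indifference involves only future payoffs, so β cancels: β·δ^1·18746 = β·δ^3·32800, giving δ^2 = 18746/32800 = 0.57152, so δ = 0.75599.

δ ≈ 0.756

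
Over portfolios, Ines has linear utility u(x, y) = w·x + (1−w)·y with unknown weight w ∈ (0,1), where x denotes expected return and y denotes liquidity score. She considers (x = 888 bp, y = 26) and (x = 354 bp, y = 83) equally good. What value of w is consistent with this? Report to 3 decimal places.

w = 0.096

Indifference: w·888 + (1−w)·26 = w·354 + (1−w)·83.
Collecting terms: w·534 = (1−w)·57.
Hence w = 57/(534+57) = 57/591 = 0.096.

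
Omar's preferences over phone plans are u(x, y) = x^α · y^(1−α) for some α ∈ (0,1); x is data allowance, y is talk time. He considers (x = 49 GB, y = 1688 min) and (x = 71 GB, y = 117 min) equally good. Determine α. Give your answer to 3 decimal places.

The Cobb–Douglas utilities coincide, so 49^α·1688^(1−α) = 71^α·117^(1−α).
Rearrange to (49/71)^α = (117/1688)^(1−α) and take logs: α·-0.370860 = (1−α)·-2.669126.
So α/(1−α) = (-2.669126)/(-0.370860) = 7.197126, and α = 7.197126/8.197126 ≈ 0.878.

α ≈ 0.878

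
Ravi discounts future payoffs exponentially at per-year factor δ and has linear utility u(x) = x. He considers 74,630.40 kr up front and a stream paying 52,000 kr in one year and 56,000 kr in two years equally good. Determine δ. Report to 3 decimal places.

δ ≈ 0.780

Present value of the stream is 52000·δ + 56000·δ². Indifference gives 52000δ + 56000δ² = 74630.40.
That is, 56000δ² + 52000δ − 74630.40 = 0, a quadratic in δ.
δ = (−52000 + √(52000² + 4·56000·74630.40)) / (2·56000) = (−52000 + √19421209600.00) / 112000 ≈ 0.780.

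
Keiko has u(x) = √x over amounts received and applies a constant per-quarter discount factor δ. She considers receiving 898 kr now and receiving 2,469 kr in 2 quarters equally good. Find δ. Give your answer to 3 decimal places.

Indifference means u(898) = δ^2 · u(2469), so δ^2 = u(898)/u(2469).
With u(x) = √x: δ^2 = √898/√2469 = √(898/2469) = 0.60308.
So δ = 0.60308^(1/2) ≈ 0.777.

δ ≈ 0.777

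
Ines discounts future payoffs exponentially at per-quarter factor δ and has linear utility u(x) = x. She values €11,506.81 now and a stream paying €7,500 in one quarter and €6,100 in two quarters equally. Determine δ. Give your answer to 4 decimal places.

δ ≈ 0.8900

Equating present values: 11506.81 = 7500δ + 6100δ².
That is, 6100δ² + 7500δ − 11506.81 = 0, a quadratic in δ.
The positive root is δ = [−7500 + √(7500² + 4·6100·11506.81)] / (2·6100) = (−7500 + 18358.000)/12200 ≈ 0.8900.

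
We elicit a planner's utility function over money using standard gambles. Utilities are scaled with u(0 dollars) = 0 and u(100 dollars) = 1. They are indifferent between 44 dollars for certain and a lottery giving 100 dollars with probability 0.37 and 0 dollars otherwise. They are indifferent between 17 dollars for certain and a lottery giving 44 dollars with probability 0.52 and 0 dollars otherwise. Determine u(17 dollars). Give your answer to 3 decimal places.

First, u(44 dollars) = 0.37·u(100 dollars) + 0.63·u(0 dollars) = 0.37.
Then u(17 dollars) = 0.52·u(44 dollars) + 0.48·u(0 dollars) = 0.52·0.37 + 0.48·0.00 = 0.1924.

0.192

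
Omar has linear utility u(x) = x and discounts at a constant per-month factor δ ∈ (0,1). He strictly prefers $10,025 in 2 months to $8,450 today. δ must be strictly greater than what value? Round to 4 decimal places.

The preference means 8450 < δ^2·10025.
Dividing by 10025: δ^2 > 0.84289. Both sides are positive, so the square root keeps the direction.
δ > 0.84289^(1/2) = 0.9181.

δ > 0.9181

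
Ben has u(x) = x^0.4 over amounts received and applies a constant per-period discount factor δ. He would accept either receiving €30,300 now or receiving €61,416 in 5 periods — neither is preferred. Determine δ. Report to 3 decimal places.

δ ≈ 0.945

Equating discounted utilities: u(30300) = δ^5·u(61416) ⇒ δ^5 = u(30300)/u(61416).
Since u(x) = x^0.4, δ^5 = (30300/61416)^0.4 = 0.49336^0.4 = 0.75381.
Taking the 5th root: δ = 0.75381^(1/5) ≈ 0.945.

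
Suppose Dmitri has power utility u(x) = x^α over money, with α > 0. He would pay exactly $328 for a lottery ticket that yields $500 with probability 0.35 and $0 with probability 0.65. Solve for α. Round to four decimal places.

α ≈ 2.4901

Since u(0) = 0, the lottery's EU is 0.35·500^α.
Equating: 328^α = 0.35·500^α, i.e. 0.6560^α = 0.35.
α = ln(0.35) / ln(328/500) = -1.0498221/-0.4215945 ≈ 2.4901.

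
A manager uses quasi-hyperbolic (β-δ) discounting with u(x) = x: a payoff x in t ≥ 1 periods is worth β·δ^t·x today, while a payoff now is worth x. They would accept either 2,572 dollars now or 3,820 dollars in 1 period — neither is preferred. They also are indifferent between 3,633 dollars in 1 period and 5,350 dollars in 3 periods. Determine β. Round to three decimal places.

Both payoffs in the second observation are in the future, so β drops out: δ^1·3633 = δ^3·5350 ⇒ δ^2 = 3633/5350 = 0.67907, so δ = 0.82405.
Now use the now-vs-future pair: 2572 = β·δ·3820 gives β = 2572/(0.82405·3820) ≈ 0.817.

β ≈ 0.817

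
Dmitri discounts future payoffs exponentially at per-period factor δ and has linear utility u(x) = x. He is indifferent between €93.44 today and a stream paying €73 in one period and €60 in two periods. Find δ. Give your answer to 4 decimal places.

Equating present values: 93.44 = 73δ + 60δ².
So 60δ² + 73δ − 93.44 = 0.
By the quadratic formula (taking the positive root), δ = (−73 + √27754.60) / 120 ≈ 0.7800.

δ ≈ 0.7800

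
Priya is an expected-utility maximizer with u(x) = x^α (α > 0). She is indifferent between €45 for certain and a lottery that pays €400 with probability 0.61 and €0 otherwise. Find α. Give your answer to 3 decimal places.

α ≈ 0.226

EU(lottery) = 0.61·400^α + 0.39·0 = 0.61·400^α.
Equating: 45^α = 0.61·400^α, i.e. 0.1125^α = 0.61.
α = ln(0.61) / ln(45/400) = -0.494296/-2.184802 ≈ 0.226.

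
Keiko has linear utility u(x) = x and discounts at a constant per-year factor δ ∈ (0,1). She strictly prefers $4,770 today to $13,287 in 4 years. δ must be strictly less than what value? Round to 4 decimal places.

δ < 0.7741

Under u(x) = x this choice says 4770 > δ^4·13287.
So δ^4 < 4770/13287 = 0.35900; taking the 4th root of both positive sides preserves the inequality.
δ < 0.35900^(1/4) = 0.7741.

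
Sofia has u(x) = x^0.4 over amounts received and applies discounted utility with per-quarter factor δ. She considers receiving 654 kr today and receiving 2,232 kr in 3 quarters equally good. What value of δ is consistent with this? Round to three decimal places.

δ ≈ 0.849

Indifference means u(654) = δ^3 · u(2232), so δ^3 = u(654)/u(2232).
Since u(x) = x^0.4, δ^3 = (654/2232)^0.4 = 0.29301^0.4 = 0.61200.
Taking the cube root: δ = 0.61200^(1/3) ≈ 0.849.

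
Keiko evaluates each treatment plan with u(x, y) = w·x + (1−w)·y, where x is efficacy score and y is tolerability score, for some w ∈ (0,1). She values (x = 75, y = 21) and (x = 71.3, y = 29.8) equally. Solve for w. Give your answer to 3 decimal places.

w = 0.704

Equating utilities: w·75 + (1−w)·21 = w·71.3 + (1−w)·29.8.
Rearranging, 3.7·w − 8.8·(1−w) = 0.
The marginal rate of substitution is 8.8/3.7, so w = 8.8/(3.7+8.8) = 0.704.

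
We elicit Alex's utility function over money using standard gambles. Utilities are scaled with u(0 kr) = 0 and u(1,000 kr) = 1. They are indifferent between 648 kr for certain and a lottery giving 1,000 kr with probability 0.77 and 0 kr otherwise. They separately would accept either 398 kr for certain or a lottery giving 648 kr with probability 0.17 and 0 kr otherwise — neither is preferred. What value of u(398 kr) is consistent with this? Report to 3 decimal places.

0.131

The first gamble pins u(648 kr): it must equal 0.77·1 + 0.23·0 = 0.77.
Then u(398 kr) = 0.17·u(648 kr) + 0.83·u(0 kr) = 0.17·0.77 + 0.83·0.00 = 0.1309.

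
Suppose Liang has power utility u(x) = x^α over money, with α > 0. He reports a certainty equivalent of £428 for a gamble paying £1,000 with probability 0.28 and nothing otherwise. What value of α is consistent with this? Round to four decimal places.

α ≈ 1.5000

EU(lottery) = 0.28·1000^α + 0.72·0 = 0.28·1000^α.
Indifference: 428^α = 0.28·1000^α, so (428/1000)^α = 0.28.
α = ln(0.28) / ln(428/1000) = -1.2729657/-0.8486321 ≈ 1.5000.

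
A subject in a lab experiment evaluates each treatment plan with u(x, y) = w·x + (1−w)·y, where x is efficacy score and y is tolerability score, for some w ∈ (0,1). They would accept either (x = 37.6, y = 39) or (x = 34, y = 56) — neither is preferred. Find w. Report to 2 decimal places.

w = 0.83

Indifference: w·37.6 + (1−w)·39 = w·34 + (1−w)·56.
Collecting terms: w·3.6 = (1−w)·17.
So w/(1−w) = 17/3.6 = 4.7222, giving w = 17/(3.6+17) = 0.83.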